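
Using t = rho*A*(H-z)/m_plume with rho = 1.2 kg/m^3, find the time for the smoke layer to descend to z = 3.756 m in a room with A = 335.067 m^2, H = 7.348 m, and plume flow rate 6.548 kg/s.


H - z = 3.592 m
t = 1.2 * 335.067 * 3.592 / 6.548 = 220.57 s

220.57 s


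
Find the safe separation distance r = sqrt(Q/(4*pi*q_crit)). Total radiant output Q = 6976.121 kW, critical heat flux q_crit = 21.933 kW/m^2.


4*pi*q_crit = 275.62
Q/(4*pi*q_crit) = 25.311
r = sqrt(25.311) = 5.0310 m

5.0310 m


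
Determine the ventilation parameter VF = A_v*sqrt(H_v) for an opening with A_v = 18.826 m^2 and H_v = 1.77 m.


sqrt(H_v) = 1.3304
VF = 18.826 * 1.3304 = 25.046 m^(5/2)

25.046 m^(5/2)


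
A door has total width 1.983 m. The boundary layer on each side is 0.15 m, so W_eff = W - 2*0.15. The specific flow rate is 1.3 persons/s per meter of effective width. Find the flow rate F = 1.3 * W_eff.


W_eff = 1.983 - 0.30 = 1.683 m
F = 1.3 * 1.683 = 2.1879 persons/s

2.1879 persons/s


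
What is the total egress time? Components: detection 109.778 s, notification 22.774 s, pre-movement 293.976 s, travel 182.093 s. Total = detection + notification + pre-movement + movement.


Total = 109.778 + 22.774 + 293.976 + 182.093 = 608.621 s

608.621 s


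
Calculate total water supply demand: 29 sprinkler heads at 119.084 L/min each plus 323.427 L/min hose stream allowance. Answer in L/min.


Sprinkler demand = 29 * 119.084 = 3453.436 L/min
Total = 3453.436 + 323.427 = 3776.863 L/min

3776.863 L/min


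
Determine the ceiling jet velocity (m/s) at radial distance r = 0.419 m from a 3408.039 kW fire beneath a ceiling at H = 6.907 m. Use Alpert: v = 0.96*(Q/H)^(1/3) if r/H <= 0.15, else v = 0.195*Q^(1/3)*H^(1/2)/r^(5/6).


r/H = 0.419 / 6.907 = 0.060663
r/H <= 0.15, so v = 0.96*(Q/H)^(1/3)
Q/H = 493.42
(Q/H)^(1/3) = 7.9020
v = 0.96 * 7.9020 = 7.5859 m/s

7.5859 m/s


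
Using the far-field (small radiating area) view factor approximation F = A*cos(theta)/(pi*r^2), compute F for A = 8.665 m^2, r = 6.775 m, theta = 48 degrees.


cos(48 deg) = 0.66913
pi*r^2 = 144.20
F = 8.665 * 0.66913 / 144.20 = 0.040208

0.040208


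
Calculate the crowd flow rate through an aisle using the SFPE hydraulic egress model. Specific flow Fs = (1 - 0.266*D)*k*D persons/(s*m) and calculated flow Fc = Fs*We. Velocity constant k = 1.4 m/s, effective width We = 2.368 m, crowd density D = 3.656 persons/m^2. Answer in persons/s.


1 - 0.266*D = 1 - 0.266*3.656 = 0.027504
Fs = 0.027504 * 1.4 * 3.656 = 0.14078 persons/(s*m)
Fc = 0.14078 * 2.368 = 0.33336 persons/s

0.33336 persons/s


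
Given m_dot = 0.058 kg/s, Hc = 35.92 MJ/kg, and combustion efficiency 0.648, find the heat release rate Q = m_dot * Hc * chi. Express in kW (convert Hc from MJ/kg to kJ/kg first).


Hc = 35.92 MJ/kg = 35.92 * 1000 kJ/kg = 35920 kJ/kg
Q = 0.058 kg/s * 35920 kJ/kg * 0.648 = 1350.0 kW

1350.0 kW


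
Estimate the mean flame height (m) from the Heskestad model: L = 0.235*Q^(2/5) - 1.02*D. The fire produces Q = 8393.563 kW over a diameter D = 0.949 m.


Q^(2/5) = 37.117
0.235 * Q^(2/5) = 8.7226
1.02 * D = 0.96798
L = 7.7546 m

7.7546 m


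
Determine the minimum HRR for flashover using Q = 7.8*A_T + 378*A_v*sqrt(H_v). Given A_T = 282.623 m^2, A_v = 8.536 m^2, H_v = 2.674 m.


7.8*A_T = 2204.5
sqrt(H_v) = 1.6352
378*A_v*sqrt(H_v) = 5276.3
Q = 2204.5 + 5276.3 = 7480.7 kW

7480.7 kW


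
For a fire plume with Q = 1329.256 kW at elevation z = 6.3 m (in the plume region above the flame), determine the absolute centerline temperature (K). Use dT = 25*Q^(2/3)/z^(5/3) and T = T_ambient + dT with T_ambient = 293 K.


Q^(2/3) = 120.89
z^(5/3) = 21.490
dT = 25 * 120.89 / 21.490 = 140.64 K
T = 293 + 140.64 = 433.64 K

433.64 K


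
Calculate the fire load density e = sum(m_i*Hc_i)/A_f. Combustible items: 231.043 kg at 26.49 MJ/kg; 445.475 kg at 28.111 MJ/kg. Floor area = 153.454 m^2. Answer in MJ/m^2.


Total energy = 231.043*26.49 + 445.475*28.111
= 6120.329 + 12522.75
= 18643.08 MJ
e = 18643.08 / 153.454 = 121.49 MJ/m^2

121.49 MJ/m^2


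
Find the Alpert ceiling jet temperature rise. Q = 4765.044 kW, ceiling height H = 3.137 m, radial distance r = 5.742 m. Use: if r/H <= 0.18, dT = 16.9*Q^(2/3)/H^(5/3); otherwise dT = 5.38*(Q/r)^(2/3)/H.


r/H = 5.742 / 3.137 = 1.8304
r/H > 0.18, so dT = 5.38*(Q/r)^(2/3)/H
Q/r = 829.86
(Q/r)^(2/3) = 88.308
dT = 5.38 * 88.308 / 3.137 = 151.45 K

151.45 K


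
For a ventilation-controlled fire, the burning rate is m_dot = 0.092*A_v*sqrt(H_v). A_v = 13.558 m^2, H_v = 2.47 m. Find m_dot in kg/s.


sqrt(H_v) = 1.5716
m_dot = 0.092 * 13.558 * 1.5716 = 1.9603 kg/s

1.9603 kg/s


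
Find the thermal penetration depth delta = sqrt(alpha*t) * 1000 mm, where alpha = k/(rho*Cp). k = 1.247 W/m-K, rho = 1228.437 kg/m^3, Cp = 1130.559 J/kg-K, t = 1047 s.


alpha = 1.247 / (1228.437 * 1130.559) = 8.9788e-07 m^2/s
alpha * t = 0.00094008
delta = sqrt(0.00094008) * 1000 = 30.661 mm

30.661 mm


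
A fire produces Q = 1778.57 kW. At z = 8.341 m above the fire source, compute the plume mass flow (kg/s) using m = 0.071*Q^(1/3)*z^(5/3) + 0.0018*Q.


Q^(1/3) = 12.116
z^(5/3) = 34.305
First term = 0.071 * 12.116 * 34.305 = 29.511
Second term = 0.0018 * 1778.57 = 3.2014
m = 32.712 kg/s

32.712 kg/s


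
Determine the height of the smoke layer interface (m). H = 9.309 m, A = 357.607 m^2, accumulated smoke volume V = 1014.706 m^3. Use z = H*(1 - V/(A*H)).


V/(A*H) = 0.30481
1 - 0.30481 = 0.69519
z = 9.309 * 0.69519 = 6.4715 m

6.4715 m


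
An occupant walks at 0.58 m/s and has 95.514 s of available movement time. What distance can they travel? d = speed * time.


d = 0.58 * 95.514 = 55.398 m

55.398 m


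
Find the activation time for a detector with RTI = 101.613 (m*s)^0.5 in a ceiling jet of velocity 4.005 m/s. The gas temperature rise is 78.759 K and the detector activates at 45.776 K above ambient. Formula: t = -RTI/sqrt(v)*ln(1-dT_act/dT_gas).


dT_act/dT_gas = 0.58122
ln(1 - 0.58122) = -0.87040
t = -101.613 / sqrt(4.005) * -0.87040 = 44.194 s

44.194 s


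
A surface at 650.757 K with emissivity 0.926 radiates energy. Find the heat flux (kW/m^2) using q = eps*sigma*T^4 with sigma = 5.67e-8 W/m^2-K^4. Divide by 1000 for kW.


T^4 = 1.7934e+11
q = 0.926 * 5.67e-8 * 1.7934e+11 / 1000 = 9.4161 kW/m^2

9.4161 kW/m^2


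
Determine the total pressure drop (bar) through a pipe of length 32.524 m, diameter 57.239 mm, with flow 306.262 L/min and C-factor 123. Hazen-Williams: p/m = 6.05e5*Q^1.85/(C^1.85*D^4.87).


Q^1.85 = 39744
C^1.85 = 7350.6
D^4.87 = 3.6304e+08
p/m = 0.0090104 bar/m
p_total = 0.0090104 * 32.524 = 0.29305 bar

0.29305 bar


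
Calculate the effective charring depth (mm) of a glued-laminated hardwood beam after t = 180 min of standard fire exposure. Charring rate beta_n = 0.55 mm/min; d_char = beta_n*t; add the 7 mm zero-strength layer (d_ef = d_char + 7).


d_char = 0.55 * 180 = 99 mm
d_ef = 99 + 1.0*7 = 106 mm

106 mm


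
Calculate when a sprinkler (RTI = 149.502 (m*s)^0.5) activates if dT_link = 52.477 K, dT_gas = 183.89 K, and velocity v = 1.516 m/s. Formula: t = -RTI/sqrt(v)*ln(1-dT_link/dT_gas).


dT_link/dT_gas = 0.28537
ln(1 - 0.28537) = -0.33599
t = -149.502 / sqrt(1.516) * -0.33599 = 40.797 s

40.797 s


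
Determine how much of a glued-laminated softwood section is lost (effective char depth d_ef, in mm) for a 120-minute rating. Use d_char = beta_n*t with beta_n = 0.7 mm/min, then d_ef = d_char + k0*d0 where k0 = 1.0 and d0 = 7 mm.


d_char = 0.7 * 120 = 84 mm
d_ef = 84 + 1.0*7 = 91 mm

91 mm


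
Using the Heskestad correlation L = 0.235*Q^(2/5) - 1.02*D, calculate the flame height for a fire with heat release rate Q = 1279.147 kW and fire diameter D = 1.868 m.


Q^(2/5) = 17.489
0.235 * Q^(2/5) = 4.1099
1.02 * D = 1.9054
L = 2.2046 m

2.2046 m


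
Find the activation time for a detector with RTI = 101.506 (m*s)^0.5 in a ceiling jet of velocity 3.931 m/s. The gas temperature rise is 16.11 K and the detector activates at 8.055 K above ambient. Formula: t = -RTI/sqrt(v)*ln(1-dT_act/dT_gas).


dT_act/dT_gas = 0.5
ln(1 - 0.5) = -0.69315
t = -101.506 / sqrt(3.931) * -0.69315 = 35.487 s

35.487 s


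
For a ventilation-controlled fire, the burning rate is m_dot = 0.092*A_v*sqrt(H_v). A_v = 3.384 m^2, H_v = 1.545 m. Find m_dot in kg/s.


sqrt(H_v) = 1.2430
m_dot = 0.092 * 3.384 * 1.2430 = 0.38697 kg/s

0.38697 kg/s


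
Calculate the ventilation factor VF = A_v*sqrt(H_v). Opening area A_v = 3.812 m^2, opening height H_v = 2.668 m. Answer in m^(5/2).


sqrt(H_v) = 1.6334
VF = 3.812 * 1.6334 = 6.2265 m^(5/2)

6.2265 m^(5/2)


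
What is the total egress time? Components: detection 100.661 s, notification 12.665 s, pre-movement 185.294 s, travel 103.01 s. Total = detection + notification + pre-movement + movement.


Total = 100.661 + 12.665 + 185.294 + 103.01 = 401.63 s

401.63 s


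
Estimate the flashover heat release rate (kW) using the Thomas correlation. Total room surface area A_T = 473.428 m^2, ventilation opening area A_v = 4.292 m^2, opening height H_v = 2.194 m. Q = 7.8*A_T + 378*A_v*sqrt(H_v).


7.8*A_T = 3692.7
sqrt(H_v) = 1.4812
378*A_v*sqrt(H_v) = 2403.1
Q = 3692.7 + 2403.1 = 6095.8 kW

6095.8 kW


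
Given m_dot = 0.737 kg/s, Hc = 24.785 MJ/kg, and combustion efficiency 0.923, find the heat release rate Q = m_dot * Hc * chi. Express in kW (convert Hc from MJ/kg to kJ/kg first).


Hc = 24.785 MJ/kg = 24.785 * 1000 kJ/kg = 24785 kJ/kg
Q = 0.737 kg/s * 24785 kJ/kg * 0.923 = 16860 kW

16860 kW


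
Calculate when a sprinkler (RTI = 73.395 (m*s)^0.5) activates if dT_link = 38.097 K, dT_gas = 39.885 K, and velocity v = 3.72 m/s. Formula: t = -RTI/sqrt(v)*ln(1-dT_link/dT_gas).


dT_link/dT_gas = 0.95517
ln(1 - 0.95517) = -3.1049
t = -73.395 / sqrt(3.72) * -3.1049 = 118.15 s

118.15 s


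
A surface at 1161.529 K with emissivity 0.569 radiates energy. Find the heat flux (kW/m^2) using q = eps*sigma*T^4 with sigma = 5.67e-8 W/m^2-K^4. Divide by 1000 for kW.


T^4 = 1.8202e+12
q = 0.569 * 5.67e-8 * 1.8202e+12 / 1000 = 58.724 kW/m^2

58.724 kW/m^2


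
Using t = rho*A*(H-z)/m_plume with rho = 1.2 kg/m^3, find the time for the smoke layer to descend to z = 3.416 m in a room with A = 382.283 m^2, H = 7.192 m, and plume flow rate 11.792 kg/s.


H - z = 3.776 m
t = 1.2 * 382.283 * 3.776 / 11.792 = 146.90 s

146.90 s


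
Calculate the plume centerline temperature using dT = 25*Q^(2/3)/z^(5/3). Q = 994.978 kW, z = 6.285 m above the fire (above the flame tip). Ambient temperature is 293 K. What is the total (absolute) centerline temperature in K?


Q^(2/3) = 99.665
z^(5/3) = 21.405
dT = 25 * 99.665 / 21.405 = 116.41 K
T = 293 + 116.41 = 409.41 K

409.41 K


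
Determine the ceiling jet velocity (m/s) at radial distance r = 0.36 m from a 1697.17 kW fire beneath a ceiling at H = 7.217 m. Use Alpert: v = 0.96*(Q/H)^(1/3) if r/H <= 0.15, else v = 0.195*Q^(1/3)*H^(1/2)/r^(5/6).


r/H = 0.36 / 7.217 = 0.049882
r/H <= 0.15, so v = 0.96*(Q/H)^(1/3)
Q/H = 235.16
(Q/H)^(1/3) = 6.1724
v = 0.96 * 6.1724 = 5.9255 m/s

5.9255 m/s


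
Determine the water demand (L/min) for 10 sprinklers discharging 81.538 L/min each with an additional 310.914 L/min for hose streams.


Sprinkler demand = 10 * 81.538 = 815.38 L/min
Total = 815.38 + 310.914 = 1126.294 L/min

1126.294 L/min


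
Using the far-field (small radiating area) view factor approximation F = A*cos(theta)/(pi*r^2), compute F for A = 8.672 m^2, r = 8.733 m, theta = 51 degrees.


cos(51 deg) = 0.62932
pi*r^2 = 239.59
F = 8.672 * 0.62932 / 239.59 = 0.022778

0.022778


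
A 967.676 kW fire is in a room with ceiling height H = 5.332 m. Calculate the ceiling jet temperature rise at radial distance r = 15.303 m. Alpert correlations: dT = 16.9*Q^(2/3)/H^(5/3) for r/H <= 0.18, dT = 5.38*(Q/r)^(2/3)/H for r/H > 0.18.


r/H = 15.303 / 5.332 = 2.8700
r/H > 0.18, so dT = 5.38*(Q/r)^(2/3)/H
Q/r = 63.234
(Q/r)^(2/3) = 15.872
dT = 5.38 * 15.872 / 5.332 = 16.015 K

16.015 K


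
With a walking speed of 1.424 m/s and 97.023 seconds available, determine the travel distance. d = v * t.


d = 1.424 * 97.023 = 138.16 m

138.16 m


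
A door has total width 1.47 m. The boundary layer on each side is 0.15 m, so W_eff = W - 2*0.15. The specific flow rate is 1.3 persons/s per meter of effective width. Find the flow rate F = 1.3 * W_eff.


W_eff = 1.47 - 0.30 = 1.17 m
F = 1.3 * 1.17 = 1.521 persons/s

1.521 persons/s


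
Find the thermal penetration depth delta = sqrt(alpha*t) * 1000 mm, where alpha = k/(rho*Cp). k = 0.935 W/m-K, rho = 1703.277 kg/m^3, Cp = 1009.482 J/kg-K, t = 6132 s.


alpha = 0.935 / (1703.277 * 1009.482) = 5.4379e-07 m^2/s
alpha * t = 0.0033345
delta = sqrt(0.0033345) * 1000 = 57.745 mm

57.745 mm


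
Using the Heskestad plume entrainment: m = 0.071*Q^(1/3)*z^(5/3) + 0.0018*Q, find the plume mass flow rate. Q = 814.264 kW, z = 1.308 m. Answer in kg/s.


Q^(1/3) = 9.3380
z^(5/3) = 1.5644
First term = 0.071 * 9.3380 * 1.5644 = 1.0372
Second term = 0.0018 * 814.264 = 1.4657
m = 2.5029 kg/s

2.5029 kg/s


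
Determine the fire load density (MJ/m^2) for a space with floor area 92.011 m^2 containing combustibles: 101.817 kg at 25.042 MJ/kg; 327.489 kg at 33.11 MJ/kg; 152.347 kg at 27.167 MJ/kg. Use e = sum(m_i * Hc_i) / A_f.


Total energy = 101.817*25.042 + 327.489*33.11 + 152.347*27.167
= 2549.701 + 10843.16 + 4138.811
= 17531.67 MJ
e = 17531.67 / 92.011 = 190.54 MJ/m^2

190.54 MJ/m^2


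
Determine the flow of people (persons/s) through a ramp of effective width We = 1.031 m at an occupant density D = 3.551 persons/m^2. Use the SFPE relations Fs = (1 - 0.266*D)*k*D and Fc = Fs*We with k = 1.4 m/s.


1 - 0.266*D = 1 - 0.266*3.551 = 0.055434
Fs = 0.055434 * 1.4 * 3.551 = 0.27558 persons/(s*m)
Fc = 0.27558 * 1.031 = 0.28413 persons/s

0.28413 persons/s


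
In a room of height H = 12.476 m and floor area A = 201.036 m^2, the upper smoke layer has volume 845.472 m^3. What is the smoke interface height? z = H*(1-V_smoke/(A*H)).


V/(A*H) = 0.33709
1 - 0.33709 = 0.66291
z = 12.476 * 0.66291 = 8.2704 m

8.2704 m


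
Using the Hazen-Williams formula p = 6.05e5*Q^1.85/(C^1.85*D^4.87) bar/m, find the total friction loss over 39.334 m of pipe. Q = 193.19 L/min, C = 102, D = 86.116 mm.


Q^1.85 = 16946
C^1.85 = 5198.9
D^4.87 = 2.6537e+09
p/m = 0.00074312 bar/m
p_total = 0.00074312 * 39.334 = 0.029230 bar

0.029230 bar


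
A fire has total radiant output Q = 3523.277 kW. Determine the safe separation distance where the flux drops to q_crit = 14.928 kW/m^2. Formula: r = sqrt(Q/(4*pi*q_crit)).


4*pi*q_crit = 187.59
Q/(4*pi*q_crit) = 18.782
r = sqrt(18.782) = 4.3338 m

4.3338 m


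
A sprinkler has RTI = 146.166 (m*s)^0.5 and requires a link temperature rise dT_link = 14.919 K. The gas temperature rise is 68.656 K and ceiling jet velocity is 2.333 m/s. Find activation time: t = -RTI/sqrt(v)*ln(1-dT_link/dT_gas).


dT_link/dT_gas = 0.21730
ln(1 - 0.21730) = -0.24501
t = -146.166 / sqrt(2.333) * -0.24501 = 23.446 s

23.446 s


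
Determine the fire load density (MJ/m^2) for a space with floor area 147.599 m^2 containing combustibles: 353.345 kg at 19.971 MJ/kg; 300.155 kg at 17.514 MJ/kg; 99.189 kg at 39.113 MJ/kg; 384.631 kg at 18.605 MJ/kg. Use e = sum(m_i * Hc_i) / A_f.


Total energy = 353.345*19.971 + 300.155*17.514 + 99.189*39.113 + 384.631*18.605
= 7056.653 + 5256.915 + 3879.579 + 7156.060
= 23349.21 MJ
e = 23349.21 / 147.599 = 158.19 MJ/m^2

158.19 MJ/m^2


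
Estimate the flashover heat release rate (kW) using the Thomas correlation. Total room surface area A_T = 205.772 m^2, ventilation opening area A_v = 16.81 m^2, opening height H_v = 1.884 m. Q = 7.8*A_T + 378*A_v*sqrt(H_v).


7.8*A_T = 1605.0
sqrt(H_v) = 1.3726
378*A_v*sqrt(H_v) = 8721.7
Q = 1605.0 + 8721.7 = 10327 kW

10327 kW


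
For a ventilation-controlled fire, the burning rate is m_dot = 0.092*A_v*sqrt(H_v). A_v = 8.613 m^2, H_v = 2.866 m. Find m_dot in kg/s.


sqrt(H_v) = 1.6929
m_dot = 0.092 * 8.613 * 1.6929 = 1.3415 kg/s

1.3415 kg/s


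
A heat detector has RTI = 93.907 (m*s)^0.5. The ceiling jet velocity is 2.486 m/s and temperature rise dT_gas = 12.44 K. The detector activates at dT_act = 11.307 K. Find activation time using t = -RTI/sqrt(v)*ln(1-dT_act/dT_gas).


dT_act/dT_gas = 0.90892
ln(1 - 0.90892) = -2.3960
t = -93.907 / sqrt(2.486) * -2.3960 = 142.71 s

142.71 s


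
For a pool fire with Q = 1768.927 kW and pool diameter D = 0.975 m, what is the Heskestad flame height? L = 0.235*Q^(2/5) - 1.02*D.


Q^(2/5) = 19.911
0.235 * Q^(2/5) = 4.6790
1.02 * D = 0.99450
L = 3.6845 m

3.6845 m


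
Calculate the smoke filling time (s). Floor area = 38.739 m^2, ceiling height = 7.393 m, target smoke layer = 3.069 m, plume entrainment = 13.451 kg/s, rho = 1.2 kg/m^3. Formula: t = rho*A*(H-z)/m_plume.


H - z = 4.324 m
t = 1.2 * 38.739 * 4.324 / 13.451 = 14.944 s

14.944 s


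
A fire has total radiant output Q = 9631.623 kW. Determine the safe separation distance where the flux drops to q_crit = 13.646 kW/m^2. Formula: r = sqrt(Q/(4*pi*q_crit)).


4*pi*q_crit = 171.48
Q/(4*pi*q_crit) = 56.167
r = sqrt(56.167) = 7.4945 m

7.4945 m


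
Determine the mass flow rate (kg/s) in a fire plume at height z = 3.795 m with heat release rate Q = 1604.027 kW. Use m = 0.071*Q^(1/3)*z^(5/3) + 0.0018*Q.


Q^(1/3) = 11.706
z^(5/3) = 9.2332
First term = 0.071 * 11.706 * 9.2332 = 7.6739
Second term = 0.0018 * 1604.027 = 2.8872
m = 10.561 kg/s

10.561 kg/s


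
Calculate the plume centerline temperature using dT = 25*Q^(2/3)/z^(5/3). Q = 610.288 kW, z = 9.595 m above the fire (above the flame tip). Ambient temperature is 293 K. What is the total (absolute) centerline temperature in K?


Q^(2/3) = 71.949
z^(5/3) = 43.325
dT = 25 * 71.949 / 43.325 = 41.517 K
T = 293 + 41.517 = 334.52 K

334.52 K


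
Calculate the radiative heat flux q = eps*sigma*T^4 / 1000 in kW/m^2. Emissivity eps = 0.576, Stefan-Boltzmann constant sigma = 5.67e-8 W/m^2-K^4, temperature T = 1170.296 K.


T^4 = 1.8758e+12
q = 0.576 * 5.67e-8 * 1.8758e+12 / 1000 = 61.262 kW/m^2

61.262 kW/m^2


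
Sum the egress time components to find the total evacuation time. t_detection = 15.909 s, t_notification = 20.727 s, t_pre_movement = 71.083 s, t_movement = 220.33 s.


Total = 15.909 + 20.727 + 71.083 + 220.33 = 328.049 s

328.049 s


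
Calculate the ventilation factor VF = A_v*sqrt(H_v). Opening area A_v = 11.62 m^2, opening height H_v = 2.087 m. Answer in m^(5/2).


sqrt(H_v) = 1.4446
VF = 11.62 * 1.4446 = 16.787 m^(5/2)

16.787 m^(5/2)


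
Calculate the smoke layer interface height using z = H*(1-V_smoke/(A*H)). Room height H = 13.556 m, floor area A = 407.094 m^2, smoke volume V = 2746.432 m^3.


V/(A*H) = 0.49767
1 - 0.49767 = 0.50233
z = 13.556 * 0.50233 = 6.8096 m

6.8096 m


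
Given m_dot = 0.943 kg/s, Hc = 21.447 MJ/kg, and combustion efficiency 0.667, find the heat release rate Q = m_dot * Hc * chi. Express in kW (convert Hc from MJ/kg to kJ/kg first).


Hc = 21.447 MJ/kg = 21.447 * 1000 kJ/kg = 21447 kJ/kg
Q = 0.943 kg/s * 21447 kJ/kg * 0.667 = 13490 kW

13490 kW


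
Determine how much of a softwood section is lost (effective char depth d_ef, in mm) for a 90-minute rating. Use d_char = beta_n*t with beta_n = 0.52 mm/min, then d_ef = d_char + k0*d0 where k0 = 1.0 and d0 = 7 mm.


d_char = 0.52 * 90 = 46.8 mm
d_ef = 46.8 + 1.0*7 = 53.8 mm

53.8 mm


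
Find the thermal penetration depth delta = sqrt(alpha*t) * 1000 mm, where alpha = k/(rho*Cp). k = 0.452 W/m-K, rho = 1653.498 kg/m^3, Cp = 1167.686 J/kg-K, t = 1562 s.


alpha = 0.452 / (1653.498 * 1167.686) = 2.3410e-07 m^2/s
alpha * t = 0.00036567
delta = sqrt(0.00036567) * 1000 = 19.123 mm

19.123 mm


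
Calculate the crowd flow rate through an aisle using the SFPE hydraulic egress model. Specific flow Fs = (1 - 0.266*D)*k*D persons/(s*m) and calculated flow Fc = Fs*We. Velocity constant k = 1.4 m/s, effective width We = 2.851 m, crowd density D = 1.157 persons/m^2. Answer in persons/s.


1 - 0.266*D = 1 - 0.266*1.157 = 0.69224
Fs = 0.69224 * 1.4 * 1.157 = 1.1213 persons/(s*m)
Fc = 1.1213 * 2.851 = 3.1968 persons/s

3.1968 persons/s


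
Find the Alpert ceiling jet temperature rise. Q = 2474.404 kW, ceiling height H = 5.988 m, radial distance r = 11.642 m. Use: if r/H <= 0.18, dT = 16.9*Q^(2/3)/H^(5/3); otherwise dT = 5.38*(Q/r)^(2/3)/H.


r/H = 11.642 / 5.988 = 1.9442
r/H > 0.18, so dT = 5.38*(Q/r)^(2/3)/H
Q/r = 212.54
(Q/r)^(2/3) = 35.615
dT = 5.38 * 35.615 / 5.988 = 31.998 K

31.998 K


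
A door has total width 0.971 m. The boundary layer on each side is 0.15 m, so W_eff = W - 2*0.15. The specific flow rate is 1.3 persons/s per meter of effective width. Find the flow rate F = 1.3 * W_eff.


W_eff = 0.971 - 0.30 = 0.671 m
F = 1.3 * 0.671 = 0.87230 persons/s

0.87230 persons/s


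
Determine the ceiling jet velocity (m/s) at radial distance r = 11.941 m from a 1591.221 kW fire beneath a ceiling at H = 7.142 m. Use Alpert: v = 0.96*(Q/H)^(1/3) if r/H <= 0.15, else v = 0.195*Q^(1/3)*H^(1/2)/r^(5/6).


r/H = 11.941 / 7.142 = 1.6719
r/H > 0.15, so v = 0.195*Q^(1/3)*H^(1/2)/r^(5/6)
Q^(1/3) = 11.675
H^(1/2) = 2.6725
r^(5/6) = 7.8983
v = 0.195 * 11.675 * 2.6725 / 7.8983 = 0.77029 m/s

0.77029 m/s


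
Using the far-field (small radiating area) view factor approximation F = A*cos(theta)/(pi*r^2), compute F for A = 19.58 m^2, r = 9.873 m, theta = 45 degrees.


cos(45 deg) = 0.70711
pi*r^2 = 306.23
F = 19.58 * 0.70711 / 306.23 = 0.045212

0.045212


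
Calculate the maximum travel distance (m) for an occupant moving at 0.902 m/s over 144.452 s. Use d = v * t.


d = 0.902 * 144.452 = 130.30 m

130.30 m


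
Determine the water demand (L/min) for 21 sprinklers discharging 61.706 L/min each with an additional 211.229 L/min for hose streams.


Sprinkler demand = 21 * 61.706 = 1295.826 L/min
Total = 1295.826 + 211.229 = 1507.055 L/min

1507.055 L/min


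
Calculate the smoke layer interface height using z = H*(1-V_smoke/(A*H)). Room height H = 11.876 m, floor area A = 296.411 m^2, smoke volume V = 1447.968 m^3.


V/(A*H) = 0.41133
1 - 0.41133 = 0.58867
z = 11.876 * 0.58867 = 6.9910 m

6.9910 m


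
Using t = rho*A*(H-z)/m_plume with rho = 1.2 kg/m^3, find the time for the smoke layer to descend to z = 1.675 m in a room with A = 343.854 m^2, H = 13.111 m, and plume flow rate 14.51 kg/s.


H - z = 11.436 m
t = 1.2 * 343.854 * 11.436 / 14.51 = 325.21 s

325.21 s


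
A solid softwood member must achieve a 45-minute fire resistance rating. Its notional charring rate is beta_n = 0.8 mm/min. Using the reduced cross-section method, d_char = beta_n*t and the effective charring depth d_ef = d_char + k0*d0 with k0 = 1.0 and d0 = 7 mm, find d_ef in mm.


d_char = 0.8 * 45 = 36 mm
d_ef = 36 + 1.0*7 = 43 mm

43 mm


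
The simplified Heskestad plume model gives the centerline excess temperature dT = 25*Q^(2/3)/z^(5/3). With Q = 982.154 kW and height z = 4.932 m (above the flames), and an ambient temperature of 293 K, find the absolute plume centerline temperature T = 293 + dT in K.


Q^(2/3) = 98.807
z^(5/3) = 14.290
dT = 25 * 98.807 / 14.290 = 172.86 K
T = 293 + 172.86 = 465.86 K

465.86 K


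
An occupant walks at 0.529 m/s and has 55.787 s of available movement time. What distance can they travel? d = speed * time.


d = 0.529 * 55.787 = 29.511 m

29.511 m


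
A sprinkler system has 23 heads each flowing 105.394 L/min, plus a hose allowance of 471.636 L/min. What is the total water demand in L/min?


Sprinkler demand = 23 * 105.394 = 2424.062 L/min
Total = 2424.062 + 471.636 = 2895.698 L/min

2895.698 L/min


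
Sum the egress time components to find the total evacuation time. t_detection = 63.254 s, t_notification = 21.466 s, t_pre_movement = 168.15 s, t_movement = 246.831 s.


Total = 63.254 + 21.466 + 168.15 + 246.831 = 499.701 s

499.701 s


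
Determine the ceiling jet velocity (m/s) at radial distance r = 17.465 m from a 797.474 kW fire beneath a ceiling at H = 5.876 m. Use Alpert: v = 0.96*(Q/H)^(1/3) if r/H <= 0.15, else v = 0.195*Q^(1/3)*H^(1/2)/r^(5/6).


r/H = 17.465 / 5.876 = 2.9723
r/H > 0.15, so v = 0.195*Q^(1/3)*H^(1/2)/r^(5/6)
Q^(1/3) = 9.2734
H^(1/2) = 2.4240
r^(5/6) = 10.843
v = 0.195 * 9.2734 * 2.4240 / 10.843 = 0.40427 m/s

0.40427 m/s


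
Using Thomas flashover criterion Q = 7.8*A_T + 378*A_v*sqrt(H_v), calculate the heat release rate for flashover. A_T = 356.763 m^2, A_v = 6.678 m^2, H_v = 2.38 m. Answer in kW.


7.8*A_T = 2782.8
sqrt(H_v) = 1.5427
378*A_v*sqrt(H_v) = 3894.3
Q = 2782.8 + 3894.3 = 6677.0 kW

6677.0 kW


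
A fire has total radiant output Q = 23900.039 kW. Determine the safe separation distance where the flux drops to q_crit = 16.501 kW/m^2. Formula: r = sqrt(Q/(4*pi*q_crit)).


4*pi*q_crit = 207.36
Q/(4*pi*q_crit) = 115.26
r = sqrt(115.26) = 10.736 m

10.736 m


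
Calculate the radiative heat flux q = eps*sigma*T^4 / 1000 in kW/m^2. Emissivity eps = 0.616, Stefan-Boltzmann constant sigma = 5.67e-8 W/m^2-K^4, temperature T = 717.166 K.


T^4 = 2.6453e+11
q = 0.616 * 5.67e-8 * 2.6453e+11 / 1000 = 9.2394 kW/m^2

9.2394 kW/m^2


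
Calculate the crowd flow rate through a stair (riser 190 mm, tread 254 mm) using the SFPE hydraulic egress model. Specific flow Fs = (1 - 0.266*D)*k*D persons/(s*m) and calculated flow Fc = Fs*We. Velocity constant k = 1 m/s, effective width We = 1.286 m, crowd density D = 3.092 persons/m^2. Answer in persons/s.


1 - 0.266*D = 1 - 0.266*3.092 = 0.17753
Fs = 0.17753 * 1 * 3.092 = 0.54892 persons/(s*m)
Fc = 0.54892 * 1.286 = 0.70591 persons/s

0.70591 persons/s


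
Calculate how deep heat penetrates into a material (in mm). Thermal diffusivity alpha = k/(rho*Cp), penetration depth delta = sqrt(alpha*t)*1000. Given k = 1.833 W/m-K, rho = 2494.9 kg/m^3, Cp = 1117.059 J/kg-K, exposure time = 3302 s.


alpha = 1.833 / (2494.9 * 1117.059) = 6.5771e-07 m^2/s
alpha * t = 0.0021718
delta = sqrt(0.0021718) * 1000 = 46.602 mm

46.602 mm


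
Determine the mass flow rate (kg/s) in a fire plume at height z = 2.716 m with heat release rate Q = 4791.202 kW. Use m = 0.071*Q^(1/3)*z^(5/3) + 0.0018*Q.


Q^(1/3) = 16.858
z^(5/3) = 5.2871
First term = 0.071 * 16.858 * 5.2871 = 6.3283
Second term = 0.0018 * 4791.202 = 8.6242
m = 14.952 kg/s

14.952 kg/s


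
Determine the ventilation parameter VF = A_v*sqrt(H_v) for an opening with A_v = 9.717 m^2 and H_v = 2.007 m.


sqrt(H_v) = 1.4167
VF = 9.717 * 1.4167 = 13.766 m^(5/2)

13.766 m^(5/2)


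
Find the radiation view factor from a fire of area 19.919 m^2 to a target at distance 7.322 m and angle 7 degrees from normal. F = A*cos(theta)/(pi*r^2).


cos(7 deg) = 0.99255
pi*r^2 = 168.43
F = 19.919 * 0.99255 / 168.43 = 0.11738

0.11738


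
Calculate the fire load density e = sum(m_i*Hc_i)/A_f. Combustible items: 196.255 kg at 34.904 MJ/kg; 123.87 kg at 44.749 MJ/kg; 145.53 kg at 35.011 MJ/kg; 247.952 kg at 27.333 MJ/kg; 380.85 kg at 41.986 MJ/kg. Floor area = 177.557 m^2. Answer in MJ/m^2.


Total energy = 196.255*34.904 + 123.87*44.749 + 145.53*35.011 + 247.952*27.333 + 380.85*41.986
= 6850.085 + 5543.059 + 5095.151 + 6777.272 + 15990.37
= 40255.93 MJ
e = 40255.93 / 177.557 = 226.72 MJ/m^2

226.72 MJ/m^2


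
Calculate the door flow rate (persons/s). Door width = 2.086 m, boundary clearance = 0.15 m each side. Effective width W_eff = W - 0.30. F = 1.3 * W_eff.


W_eff = 2.086 - 0.30 = 1.786 m
F = 1.3 * 1.786 = 2.3218 persons/s

2.3218 persons/s


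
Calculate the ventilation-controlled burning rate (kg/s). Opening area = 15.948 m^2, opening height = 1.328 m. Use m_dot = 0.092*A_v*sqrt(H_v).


sqrt(H_v) = 1.1524
m_dot = 0.092 * 15.948 * 1.1524 = 1.6908 kg/s

1.6908 kg/s


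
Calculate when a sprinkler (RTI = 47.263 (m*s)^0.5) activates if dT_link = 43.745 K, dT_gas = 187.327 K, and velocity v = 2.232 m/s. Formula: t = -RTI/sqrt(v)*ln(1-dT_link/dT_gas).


dT_link/dT_gas = 0.23352
ln(1 - 0.23352) = -0.26595
t = -47.263 / sqrt(2.232) * -0.26595 = 8.4134 s

8.4134 s


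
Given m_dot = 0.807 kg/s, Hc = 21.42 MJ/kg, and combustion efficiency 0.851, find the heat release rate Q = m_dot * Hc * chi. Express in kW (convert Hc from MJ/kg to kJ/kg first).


Hc = 21.42 MJ/kg = 21.42 * 1000 kJ/kg = 21420 kJ/kg
Q = 0.807 kg/s * 21420 kJ/kg * 0.851 = 14710 kW

14710 kW


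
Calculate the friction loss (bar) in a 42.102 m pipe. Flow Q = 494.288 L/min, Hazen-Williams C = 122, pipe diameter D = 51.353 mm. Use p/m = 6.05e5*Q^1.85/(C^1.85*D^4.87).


Q^1.85 = 96353
C^1.85 = 7240.5
D^4.87 = 2.1402e+08
p/m = 0.037618 bar/m
p_total = 0.037618 * 42.102 = 1.5838 bar

1.5838 bar


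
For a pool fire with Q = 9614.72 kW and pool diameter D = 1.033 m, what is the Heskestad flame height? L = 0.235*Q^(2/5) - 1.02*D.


Q^(2/5) = 39.190
0.235 * Q^(2/5) = 9.2096
1.02 * D = 1.0537
L = 8.1560 m

8.1560 m


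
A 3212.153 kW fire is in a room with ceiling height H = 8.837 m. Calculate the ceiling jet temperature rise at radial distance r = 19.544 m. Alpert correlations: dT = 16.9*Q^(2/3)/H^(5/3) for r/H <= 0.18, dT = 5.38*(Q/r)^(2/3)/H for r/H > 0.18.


r/H = 19.544 / 8.837 = 2.2116
r/H > 0.18, so dT = 5.38*(Q/r)^(2/3)/H
Q/r = 164.35
(Q/r)^(2/3) = 30.005
dT = 5.38 * 30.005 / 8.837 = 18.267 K

18.267 K


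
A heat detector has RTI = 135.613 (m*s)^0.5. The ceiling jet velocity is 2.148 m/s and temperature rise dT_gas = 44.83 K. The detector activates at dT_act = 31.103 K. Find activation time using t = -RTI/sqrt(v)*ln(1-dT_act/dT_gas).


dT_act/dT_gas = 0.69380
ln(1 - 0.69380) = -1.1835
t = -135.613 / sqrt(2.148) * -1.1835 = 109.51 s

109.51 s


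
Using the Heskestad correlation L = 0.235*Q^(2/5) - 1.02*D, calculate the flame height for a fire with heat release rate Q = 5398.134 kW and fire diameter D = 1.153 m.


Q^(2/5) = 31.110
0.235 * Q^(2/5) = 7.3108
1.02 * D = 1.1761
L = 6.1347 m

6.1347 m


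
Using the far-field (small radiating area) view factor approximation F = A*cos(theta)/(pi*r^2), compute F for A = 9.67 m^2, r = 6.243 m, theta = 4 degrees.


cos(4 deg) = 0.99756
pi*r^2 = 122.44
F = 9.67 * 0.99756 / 122.44 = 0.078783

0.078783


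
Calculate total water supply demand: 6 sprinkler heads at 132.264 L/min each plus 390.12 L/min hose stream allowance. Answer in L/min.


Sprinkler demand = 6 * 132.264 = 793.584 L/min
Total = 793.584 + 390.12 = 1183.704 L/min

1183.704 L/min


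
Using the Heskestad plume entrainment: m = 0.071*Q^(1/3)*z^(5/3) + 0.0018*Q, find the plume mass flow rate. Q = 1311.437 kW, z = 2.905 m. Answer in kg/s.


Q^(1/3) = 10.946
z^(5/3) = 5.9144
First term = 0.071 * 10.946 * 5.9144 = 4.5964
Second term = 0.0018 * 1311.437 = 2.3606
m = 6.9570 kg/s

6.9570 kg/s


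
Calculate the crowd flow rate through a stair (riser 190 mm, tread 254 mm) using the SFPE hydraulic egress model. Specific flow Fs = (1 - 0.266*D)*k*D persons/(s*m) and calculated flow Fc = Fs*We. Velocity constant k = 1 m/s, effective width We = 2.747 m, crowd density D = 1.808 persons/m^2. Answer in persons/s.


1 - 0.266*D = 1 - 0.266*1.808 = 0.51907
Fs = 0.51907 * 1 * 1.808 = 0.93848 persons/(s*m)
Fc = 0.93848 * 2.747 = 2.5780 persons/s

2.5780 persons/s


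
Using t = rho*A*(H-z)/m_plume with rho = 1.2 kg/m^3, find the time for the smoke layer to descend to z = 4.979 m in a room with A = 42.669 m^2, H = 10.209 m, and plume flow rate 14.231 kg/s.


H - z = 5.23 m
t = 1.2 * 42.669 * 5.23 / 14.231 = 18.817 s

18.817 s


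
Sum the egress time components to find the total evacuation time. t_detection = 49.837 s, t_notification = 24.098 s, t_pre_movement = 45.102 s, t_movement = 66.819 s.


Total = 49.837 + 24.098 + 45.102 + 66.819 = 185.856 s

185.856 s


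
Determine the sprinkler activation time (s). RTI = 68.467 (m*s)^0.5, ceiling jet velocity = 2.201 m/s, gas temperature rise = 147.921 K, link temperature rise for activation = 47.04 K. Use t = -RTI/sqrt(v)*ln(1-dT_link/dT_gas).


dT_link/dT_gas = 0.31801
ln(1 - 0.31801) = -0.38274
t = -68.467 / sqrt(2.201) * -0.38274 = 17.663 s

17.663 s


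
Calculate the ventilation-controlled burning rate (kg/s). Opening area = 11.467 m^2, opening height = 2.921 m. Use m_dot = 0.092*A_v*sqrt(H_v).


sqrt(H_v) = 1.7091
m_dot = 0.092 * 11.467 * 1.7091 = 1.8030 kg/s

1.8030 kg/s


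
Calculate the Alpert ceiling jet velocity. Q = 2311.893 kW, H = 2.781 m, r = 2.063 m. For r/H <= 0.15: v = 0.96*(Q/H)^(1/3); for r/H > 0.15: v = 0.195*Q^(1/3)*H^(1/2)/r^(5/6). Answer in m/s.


r/H = 2.063 / 2.781 = 0.74182
r/H > 0.15, so v = 0.195*Q^(1/3)*H^(1/2)/r^(5/6)
Q^(1/3) = 13.223
H^(1/2) = 1.6676
r^(5/6) = 1.8284
v = 0.195 * 13.223 * 1.6676 / 1.8284 = 2.3517 m/s

2.3517 m/s


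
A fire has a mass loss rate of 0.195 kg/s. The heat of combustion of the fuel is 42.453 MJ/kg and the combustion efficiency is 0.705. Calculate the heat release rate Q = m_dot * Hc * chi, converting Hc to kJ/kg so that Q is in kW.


Hc = 42.453 MJ/kg = 42.453 * 1000 kJ/kg = 42453 kJ/kg
Q = 0.195 kg/s * 42453 kJ/kg * 0.705 = 5836.2 kW

5836.2 kW


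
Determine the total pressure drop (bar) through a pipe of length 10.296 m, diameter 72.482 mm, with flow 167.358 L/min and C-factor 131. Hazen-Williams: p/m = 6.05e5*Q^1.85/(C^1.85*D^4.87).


Q^1.85 = 12994
C^1.85 = 8259.5
D^4.87 = 1.1464e+09
p/m = 0.00083029 bar/m
p_total = 0.00083029 * 10.296 = 0.0085486 bar

0.0085486 bar


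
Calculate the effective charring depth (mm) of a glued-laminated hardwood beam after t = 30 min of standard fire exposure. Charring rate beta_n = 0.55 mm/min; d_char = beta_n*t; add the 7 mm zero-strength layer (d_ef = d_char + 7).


d_char = 0.55 * 30 = 16.5 mm
d_ef = 16.5 + 1.0*7 = 23.5 mm

23.5 mm


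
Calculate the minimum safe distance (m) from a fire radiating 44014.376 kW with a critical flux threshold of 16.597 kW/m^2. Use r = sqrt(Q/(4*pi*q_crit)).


4*pi*q_crit = 208.56
Q/(4*pi*q_crit) = 211.04
r = sqrt(211.04) = 14.527 m

14.527 m


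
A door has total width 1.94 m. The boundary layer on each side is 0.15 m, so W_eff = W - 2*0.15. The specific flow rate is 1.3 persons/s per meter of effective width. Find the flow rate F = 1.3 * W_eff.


W_eff = 1.94 - 0.30 = 1.64 m
F = 1.3 * 1.64 = 2.132 persons/s

2.132 persons/s


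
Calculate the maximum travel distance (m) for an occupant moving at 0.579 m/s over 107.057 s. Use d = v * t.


d = 0.579 * 107.057 = 61.986 m

61.986 m


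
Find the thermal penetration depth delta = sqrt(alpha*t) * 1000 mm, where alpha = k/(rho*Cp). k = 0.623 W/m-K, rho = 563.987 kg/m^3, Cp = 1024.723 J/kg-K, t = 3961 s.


alpha = 0.623 / (563.987 * 1024.723) = 1.0780e-06 m^2/s
alpha * t = 0.0042699
delta = sqrt(0.0042699) * 1000 = 65.344 mm

65.344 mm


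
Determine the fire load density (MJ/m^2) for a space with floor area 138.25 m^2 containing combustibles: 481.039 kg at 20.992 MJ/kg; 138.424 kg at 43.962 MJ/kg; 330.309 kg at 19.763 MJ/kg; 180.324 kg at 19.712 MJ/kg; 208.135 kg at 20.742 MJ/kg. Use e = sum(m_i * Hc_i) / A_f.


Total energy = 481.039*20.992 + 138.424*43.962 + 330.309*19.763 + 180.324*19.712 + 208.135*20.742
= 10097.97 + 6085.396 + 6527.897 + 3554.547 + 4317.136
= 30582.95 MJ
e = 30582.95 / 138.25 = 221.21 MJ/m^2

221.21 MJ/m^2


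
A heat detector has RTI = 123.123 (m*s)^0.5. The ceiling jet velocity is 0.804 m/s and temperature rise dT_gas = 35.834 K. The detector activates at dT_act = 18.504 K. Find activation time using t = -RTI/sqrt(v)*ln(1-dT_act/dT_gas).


dT_act/dT_gas = 0.51638
ln(1 - 0.51638) = -0.72646
t = -123.123 / sqrt(0.804) * -0.72646 = 99.752 s

99.752 s


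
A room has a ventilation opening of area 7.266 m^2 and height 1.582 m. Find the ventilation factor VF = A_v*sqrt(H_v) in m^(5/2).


sqrt(H_v) = 1.2578
VF = 7.266 * 1.2578 = 9.1390 m^(5/2)

9.1390 m^(5/2)


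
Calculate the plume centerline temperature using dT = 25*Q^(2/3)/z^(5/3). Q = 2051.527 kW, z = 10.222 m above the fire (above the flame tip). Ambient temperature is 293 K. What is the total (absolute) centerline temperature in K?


Q^(2/3) = 161.45
z^(5/3) = 48.146
dT = 25 * 161.45 / 48.146 = 83.836 K
T = 293 + 83.836 = 376.84 K

376.84 K


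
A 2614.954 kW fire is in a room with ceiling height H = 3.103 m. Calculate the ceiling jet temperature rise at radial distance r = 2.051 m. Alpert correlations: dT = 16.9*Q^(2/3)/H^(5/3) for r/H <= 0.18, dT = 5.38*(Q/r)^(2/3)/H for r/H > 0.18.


r/H = 2.051 / 3.103 = 0.66097
r/H > 0.18, so dT = 5.38*(Q/r)^(2/3)/H
Q/r = 1275.0
(Q/r)^(2/3) = 117.58
dT = 5.38 * 117.58 / 3.103 = 203.86 K

203.86 K


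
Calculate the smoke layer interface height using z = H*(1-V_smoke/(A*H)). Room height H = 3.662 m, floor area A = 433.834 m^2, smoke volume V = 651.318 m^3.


V/(A*H) = 0.40997
1 - 0.40997 = 0.59003
z = 3.662 * 0.59003 = 2.1607 m

2.1607 m


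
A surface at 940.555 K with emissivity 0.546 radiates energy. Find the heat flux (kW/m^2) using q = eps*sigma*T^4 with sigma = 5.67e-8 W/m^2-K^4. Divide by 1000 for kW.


T^4 = 7.8259e+11
q = 0.546 * 5.67e-8 * 7.8259e+11 / 1000 = 24.228 kW/m^2

24.228 kW/m^2


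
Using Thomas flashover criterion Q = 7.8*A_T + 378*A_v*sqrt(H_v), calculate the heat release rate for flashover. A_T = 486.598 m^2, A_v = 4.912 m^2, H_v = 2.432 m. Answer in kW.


7.8*A_T = 3795.5
sqrt(H_v) = 1.5595
378*A_v*sqrt(H_v) = 2895.6
Q = 3795.5 + 2895.6 = 6691.0 kW

6691.0 kW


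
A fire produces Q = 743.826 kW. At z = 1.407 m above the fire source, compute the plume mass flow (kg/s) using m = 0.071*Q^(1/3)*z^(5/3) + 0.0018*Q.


Q^(1/3) = 9.0606
z^(5/3) = 1.7667
First term = 0.071 * 9.0606 * 1.7667 = 1.1365
Second term = 0.0018 * 743.826 = 1.3389
m = 2.4754 kg/s

2.4754 kg/s


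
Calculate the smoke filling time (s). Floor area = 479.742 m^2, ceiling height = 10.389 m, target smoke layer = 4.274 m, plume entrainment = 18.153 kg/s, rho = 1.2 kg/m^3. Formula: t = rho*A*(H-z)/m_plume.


H - z = 6.115 m
t = 1.2 * 479.742 * 6.115 / 18.153 = 193.93 s

193.93 s


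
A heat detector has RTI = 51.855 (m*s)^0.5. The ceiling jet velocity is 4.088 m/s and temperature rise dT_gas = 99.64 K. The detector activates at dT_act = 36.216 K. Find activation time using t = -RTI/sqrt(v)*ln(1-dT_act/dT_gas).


dT_act/dT_gas = 0.36347
ln(1 - 0.36347) = -0.45172
t = -51.855 / sqrt(4.088) * -0.45172 = 11.585 s

11.585 s


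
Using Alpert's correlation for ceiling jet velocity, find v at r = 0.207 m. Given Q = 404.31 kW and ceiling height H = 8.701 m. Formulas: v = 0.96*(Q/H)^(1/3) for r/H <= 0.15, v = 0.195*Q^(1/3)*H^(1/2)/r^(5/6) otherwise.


r/H = 0.207 / 8.701 = 0.023790
r/H <= 0.15, so v = 0.96*(Q/H)^(1/3)
Q/H = 46.467
(Q/H)^(1/3) = 3.5951
v = 0.96 * 3.5951 = 3.4513 m/s

3.4513 m/s


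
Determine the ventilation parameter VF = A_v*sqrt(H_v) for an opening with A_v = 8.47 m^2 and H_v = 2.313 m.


sqrt(H_v) = 1.5209
VF = 8.47 * 1.5209 = 12.882 m^(5/2)

12.882 m^(5/2)


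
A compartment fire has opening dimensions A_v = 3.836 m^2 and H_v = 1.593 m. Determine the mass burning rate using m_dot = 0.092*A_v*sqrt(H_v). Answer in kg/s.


sqrt(H_v) = 1.2621
m_dot = 0.092 * 3.836 * 1.2621 = 0.44542 kg/s

0.44542 kg/s


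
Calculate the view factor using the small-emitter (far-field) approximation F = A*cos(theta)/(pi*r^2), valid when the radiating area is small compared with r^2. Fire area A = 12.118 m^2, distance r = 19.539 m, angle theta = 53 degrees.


cos(53 deg) = 0.60182
pi*r^2 = 1199.4
F = 12.118 * 0.60182 / 1199.4 = 0.0060805

0.0060805


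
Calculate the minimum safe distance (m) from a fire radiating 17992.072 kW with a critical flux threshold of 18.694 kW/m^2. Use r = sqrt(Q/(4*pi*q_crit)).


4*pi*q_crit = 234.92
Q/(4*pi*q_crit) = 76.589
r = sqrt(76.589) = 8.7515 m

8.7515 m


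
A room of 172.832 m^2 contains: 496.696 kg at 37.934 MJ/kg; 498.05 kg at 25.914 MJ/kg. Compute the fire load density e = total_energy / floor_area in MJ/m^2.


Total energy = 496.696*37.934 + 498.05*25.914
= 18841.67 + 12906.47
= 31748.13 MJ
e = 31748.13 / 172.832 = 183.69 MJ/m^2

183.69 MJ/m^2
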